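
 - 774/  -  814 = 387/407=0.95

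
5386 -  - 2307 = 7693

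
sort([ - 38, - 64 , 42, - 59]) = [ - 64, - 59, -38, 42 ]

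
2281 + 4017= 6298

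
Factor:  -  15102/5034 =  - 3^1 = -3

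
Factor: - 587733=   -  3^1*409^1 * 479^1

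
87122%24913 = 12383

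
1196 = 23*52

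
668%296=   76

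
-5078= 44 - 5122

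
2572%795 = 187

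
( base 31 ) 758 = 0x1aea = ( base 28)8M2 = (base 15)2095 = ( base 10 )6890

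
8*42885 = 343080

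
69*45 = 3105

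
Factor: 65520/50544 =3^(-3)*5^1*7^1 =35/27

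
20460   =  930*22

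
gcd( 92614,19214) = 2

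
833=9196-8363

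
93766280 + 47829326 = 141595606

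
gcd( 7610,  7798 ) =2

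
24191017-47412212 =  - 23221195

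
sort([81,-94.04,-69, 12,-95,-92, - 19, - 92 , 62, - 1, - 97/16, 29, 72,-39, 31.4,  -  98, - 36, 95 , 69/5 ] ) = [ - 98,-95,  -  94.04, - 92, - 92 ,-69, - 39,-36,-19, - 97/16, - 1, 12, 69/5,29, 31.4, 62, 72, 81, 95 ] 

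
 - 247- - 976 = 729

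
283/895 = 283/895  =  0.32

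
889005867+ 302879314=1191885181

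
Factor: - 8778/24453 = - 14/39  =  - 2^1*3^(-1)* 7^1*13^( - 1 )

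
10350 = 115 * 90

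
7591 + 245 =7836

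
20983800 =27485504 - 6501704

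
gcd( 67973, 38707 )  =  1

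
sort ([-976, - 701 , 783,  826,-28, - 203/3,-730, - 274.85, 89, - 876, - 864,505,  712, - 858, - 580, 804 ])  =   [ - 976, - 876, - 864, - 858, - 730 ,  -  701 ,-580, - 274.85, - 203/3  , - 28, 89,505,712,783 , 804,826] 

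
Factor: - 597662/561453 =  - 2^1*3^(  -  1)*13^1*23^( - 1)*79^( - 1 )*103^ ( - 1)*127^1*181^1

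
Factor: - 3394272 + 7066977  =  3672705 = 3^1*5^1*29^1*8443^1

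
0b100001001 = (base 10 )265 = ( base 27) 9M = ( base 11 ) 221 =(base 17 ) FA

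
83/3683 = 83/3683 = 0.02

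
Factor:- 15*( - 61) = 915  =  3^1*5^1*61^1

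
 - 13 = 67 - 80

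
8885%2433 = 1586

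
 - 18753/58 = -18753/58 = - 323.33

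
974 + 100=1074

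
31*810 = 25110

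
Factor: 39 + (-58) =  - 19 =- 19^1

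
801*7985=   6395985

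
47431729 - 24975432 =22456297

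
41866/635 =41866/635 = 65.93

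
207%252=207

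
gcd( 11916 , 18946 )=2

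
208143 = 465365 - 257222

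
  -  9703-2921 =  - 12624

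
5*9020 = 45100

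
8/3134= 4/1567= 0.00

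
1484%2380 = 1484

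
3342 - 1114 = 2228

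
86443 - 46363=40080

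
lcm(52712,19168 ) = 210848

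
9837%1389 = 114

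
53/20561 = 53/20561 = 0.00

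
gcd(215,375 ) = 5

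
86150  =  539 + 85611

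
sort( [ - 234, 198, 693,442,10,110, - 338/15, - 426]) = [ - 426, - 234,  -  338/15, 10, 110, 198 , 442, 693]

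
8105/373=21 + 272/373= 21.73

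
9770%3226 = 92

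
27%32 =27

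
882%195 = 102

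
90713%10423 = 7329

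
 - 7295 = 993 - 8288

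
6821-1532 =5289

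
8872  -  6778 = 2094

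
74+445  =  519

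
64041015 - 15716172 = 48324843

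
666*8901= 5928066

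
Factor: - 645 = - 3^1*5^1*43^1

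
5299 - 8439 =- 3140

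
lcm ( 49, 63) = 441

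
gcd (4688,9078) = 2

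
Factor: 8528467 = 8528467^1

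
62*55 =3410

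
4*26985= 107940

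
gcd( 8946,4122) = 18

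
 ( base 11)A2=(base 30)3m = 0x70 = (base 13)88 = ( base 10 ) 112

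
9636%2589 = 1869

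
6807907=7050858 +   -  242951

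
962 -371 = 591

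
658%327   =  4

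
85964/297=85964/297  =  289.44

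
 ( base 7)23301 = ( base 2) 1011101011011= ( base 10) 5979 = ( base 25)9e4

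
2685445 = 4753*565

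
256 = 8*32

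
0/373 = 0 = 0.00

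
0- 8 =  - 8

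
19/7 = 19/7 = 2.71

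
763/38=763/38 = 20.08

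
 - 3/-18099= 1/6033= 0.00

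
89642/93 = 963 + 83/93=963.89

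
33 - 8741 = -8708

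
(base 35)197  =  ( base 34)1bh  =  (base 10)1547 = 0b11000001011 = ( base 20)3H7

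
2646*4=10584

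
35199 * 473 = 16649127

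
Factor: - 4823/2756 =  - 2^( - 2)*7^1 = - 7/4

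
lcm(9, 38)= 342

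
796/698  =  1  +  49/349 = 1.14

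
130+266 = 396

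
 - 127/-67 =1 + 60/67 =1.90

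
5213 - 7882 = - 2669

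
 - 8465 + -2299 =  - 10764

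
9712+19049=28761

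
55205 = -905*( -61)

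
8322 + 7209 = 15531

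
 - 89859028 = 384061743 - 473920771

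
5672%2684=304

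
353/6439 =353/6439= 0.05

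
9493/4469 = 2+555/4469 = 2.12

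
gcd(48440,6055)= 6055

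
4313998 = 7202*599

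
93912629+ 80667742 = 174580371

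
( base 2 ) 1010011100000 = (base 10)5344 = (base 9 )7287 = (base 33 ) 4tv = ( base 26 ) 7ne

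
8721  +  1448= 10169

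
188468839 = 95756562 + 92712277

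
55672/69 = 806 + 58/69= 806.84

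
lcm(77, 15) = 1155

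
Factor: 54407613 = 3^1 * 13^1 *1395067^1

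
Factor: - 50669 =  - 23^1*2203^1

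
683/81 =683/81  =  8.43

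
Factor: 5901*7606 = 44883006 = 2^1*3^1 * 7^1*281^1*3803^1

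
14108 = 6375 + 7733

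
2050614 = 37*55422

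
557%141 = 134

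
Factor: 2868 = 2^2*3^1*239^1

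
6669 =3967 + 2702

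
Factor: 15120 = 2^4*3^3*5^1*7^1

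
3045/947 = 3045/947 = 3.22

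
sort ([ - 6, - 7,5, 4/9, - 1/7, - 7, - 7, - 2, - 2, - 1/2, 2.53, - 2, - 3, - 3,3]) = [ - 7, - 7, - 7, - 6, - 3,  -  3, -2, - 2, - 2, - 1/2, - 1/7, 4/9, 2.53, 3,5]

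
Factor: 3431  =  47^1 * 73^1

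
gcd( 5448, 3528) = 24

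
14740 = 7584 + 7156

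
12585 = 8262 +4323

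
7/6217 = 7/6217  =  0.00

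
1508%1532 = 1508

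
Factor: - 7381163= - 7381163^1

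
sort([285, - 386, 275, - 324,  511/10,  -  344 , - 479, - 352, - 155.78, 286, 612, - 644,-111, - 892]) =[ - 892, - 644, - 479,  -  386,-352, - 344, - 324, - 155.78, - 111,511/10, 275,285, 286,612]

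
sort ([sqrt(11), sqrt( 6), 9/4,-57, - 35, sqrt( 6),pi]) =[ - 57,-35,9/4, sqrt (6 ),sqrt( 6), pi , sqrt(11 )]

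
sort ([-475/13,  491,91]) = [ - 475/13 , 91,  491]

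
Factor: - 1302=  - 2^1*3^1*  7^1*31^1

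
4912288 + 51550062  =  56462350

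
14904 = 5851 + 9053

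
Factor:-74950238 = -2^1*11^1*23^1*148123^1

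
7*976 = 6832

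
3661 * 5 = 18305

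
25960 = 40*649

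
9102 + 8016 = 17118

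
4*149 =596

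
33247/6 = 5541+1/6 = 5541.17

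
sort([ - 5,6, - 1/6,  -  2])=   [  -  5,  -  2,-1/6, 6] 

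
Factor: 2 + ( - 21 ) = - 19 = - 19^1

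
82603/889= 82603/889 =92.92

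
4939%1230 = 19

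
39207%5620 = 5487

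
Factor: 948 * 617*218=127511688 =2^3*3^1*79^1 * 109^1*617^1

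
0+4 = 4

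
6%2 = 0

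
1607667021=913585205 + 694081816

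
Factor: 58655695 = 5^1*7^2*17^1*14083^1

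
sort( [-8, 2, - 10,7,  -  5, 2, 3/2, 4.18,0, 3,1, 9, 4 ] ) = [-10, - 8,-5, 0, 1, 3/2, 2 , 2, 3,4, 4.18,  7, 9]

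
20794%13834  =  6960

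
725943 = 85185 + 640758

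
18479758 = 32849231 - 14369473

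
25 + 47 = 72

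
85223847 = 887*96081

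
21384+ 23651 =45035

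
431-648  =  -217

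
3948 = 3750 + 198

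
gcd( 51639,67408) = 1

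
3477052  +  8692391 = 12169443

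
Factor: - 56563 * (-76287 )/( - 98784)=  - 2^ ( - 5)*3^(-1)*7^(-3)*13^1 * 19^1*59^1*229^1*431^1 = -1438340527/32928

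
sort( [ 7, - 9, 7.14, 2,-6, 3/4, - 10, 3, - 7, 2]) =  [ - 10,-9,-7, - 6,3/4,2,2,3,7, 7.14 ] 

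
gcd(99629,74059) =1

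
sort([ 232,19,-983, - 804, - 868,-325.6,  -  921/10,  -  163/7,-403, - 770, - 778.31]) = [ - 983,  -  868, - 804, - 778.31, - 770, - 403, - 325.6, - 921/10, - 163/7,19, 232]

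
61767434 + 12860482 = 74627916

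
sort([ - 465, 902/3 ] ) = [ - 465,902/3] 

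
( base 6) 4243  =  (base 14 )4CB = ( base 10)963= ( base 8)1703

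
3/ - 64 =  - 3/64 = -0.05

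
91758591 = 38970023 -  - 52788568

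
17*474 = 8058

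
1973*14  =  27622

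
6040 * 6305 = 38082200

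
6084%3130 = 2954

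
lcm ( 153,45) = 765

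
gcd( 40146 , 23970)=6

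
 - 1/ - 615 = 1/615 = 0.00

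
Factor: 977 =977^1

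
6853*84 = 575652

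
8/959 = 8/959 =0.01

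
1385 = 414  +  971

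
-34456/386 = -17228/193  =  - 89.26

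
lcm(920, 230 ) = 920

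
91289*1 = 91289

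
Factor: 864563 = 7^1*113^1*1093^1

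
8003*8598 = 68809794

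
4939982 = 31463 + 4908519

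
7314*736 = 5383104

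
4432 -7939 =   -  3507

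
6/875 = 6/875 = 0.01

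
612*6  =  3672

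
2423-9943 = -7520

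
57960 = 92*630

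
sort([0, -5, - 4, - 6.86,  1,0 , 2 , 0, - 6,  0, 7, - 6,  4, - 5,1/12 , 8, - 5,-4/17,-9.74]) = [ - 9.74, - 6.86, - 6 , - 6, - 5, - 5, - 5, - 4, - 4/17, 0,0,0, 0,1/12 , 1  ,  2, 4, 7, 8 ]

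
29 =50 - 21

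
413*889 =367157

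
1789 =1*1789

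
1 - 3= - 2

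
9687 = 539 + 9148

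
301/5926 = 301/5926 = 0.05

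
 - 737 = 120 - 857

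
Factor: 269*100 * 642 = 17269800=2^3*3^1*5^2 * 107^1*269^1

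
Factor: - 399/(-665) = 3^1*5^(  -  1) = 3/5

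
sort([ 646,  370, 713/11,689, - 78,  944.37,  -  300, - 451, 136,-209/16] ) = [ - 451, - 300, - 78, - 209/16,713/11,136  ,  370,646, 689,944.37] 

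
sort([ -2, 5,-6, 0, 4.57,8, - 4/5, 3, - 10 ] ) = [ - 10, - 6  ,-2, - 4/5, 0,3, 4.57, 5,8]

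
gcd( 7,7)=7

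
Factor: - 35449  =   - 35449^1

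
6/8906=3/4453   =  0.00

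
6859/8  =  857 + 3/8 = 857.38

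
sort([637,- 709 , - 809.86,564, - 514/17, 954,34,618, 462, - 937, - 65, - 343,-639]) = [ - 937 , - 809.86,- 709, - 639,- 343 , - 65, - 514/17,34, 462,564,618,637,954 ]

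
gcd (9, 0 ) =9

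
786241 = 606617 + 179624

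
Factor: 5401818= 2^1*3^2 * 17^1*127^1*139^1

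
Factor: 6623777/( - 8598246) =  - 2^ ( - 1)*3^(  -  1)*37^1*179021^1*1433041^( - 1)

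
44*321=14124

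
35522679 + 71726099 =107248778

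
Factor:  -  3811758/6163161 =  - 2^1 *41^(-1)*89^( - 1)*563^( - 1) * 635293^1= - 1270586/2054387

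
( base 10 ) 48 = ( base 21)26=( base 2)110000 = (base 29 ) 1j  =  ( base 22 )24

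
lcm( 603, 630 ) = 42210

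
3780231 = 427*8853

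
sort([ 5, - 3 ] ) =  [ - 3, 5]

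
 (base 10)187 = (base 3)20221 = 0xbb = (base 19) 9G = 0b10111011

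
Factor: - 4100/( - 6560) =5/8 =2^(-3 )*5^1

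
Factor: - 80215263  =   - 3^2*263^1*33889^1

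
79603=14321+65282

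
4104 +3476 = 7580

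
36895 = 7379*5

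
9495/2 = 4747+ 1/2  =  4747.50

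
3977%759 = 182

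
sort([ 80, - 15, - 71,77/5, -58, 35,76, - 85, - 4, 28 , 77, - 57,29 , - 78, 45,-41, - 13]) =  [ - 85,  -  78, - 71, -58, - 57, - 41, - 15,-13, - 4,77/5,28,29,35,45,76,  77,80 ]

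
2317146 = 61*37986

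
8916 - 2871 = 6045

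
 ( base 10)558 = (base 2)1000101110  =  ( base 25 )M8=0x22E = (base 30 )ii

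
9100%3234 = 2632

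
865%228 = 181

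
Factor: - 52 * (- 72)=2^5*3^2*13^1  =  3744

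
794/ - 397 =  - 2/1=- 2.00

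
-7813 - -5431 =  -2382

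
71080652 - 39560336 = 31520316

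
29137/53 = 549+40/53 = 549.75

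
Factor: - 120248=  - 2^3 *15031^1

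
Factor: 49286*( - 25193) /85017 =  - 2^1*3^(  -  1) *7^1 * 17^(-1)*19^1* 59^1 * 61^1 * 1297^1*1667^( - 1 ) = - 1241662198/85017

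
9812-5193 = 4619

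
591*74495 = 44026545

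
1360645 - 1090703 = 269942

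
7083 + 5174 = 12257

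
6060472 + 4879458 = 10939930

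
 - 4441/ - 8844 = 4441/8844  =  0.50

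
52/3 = 52/3 = 17.33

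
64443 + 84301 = 148744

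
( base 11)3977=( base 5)131131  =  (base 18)fh0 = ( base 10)5166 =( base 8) 12056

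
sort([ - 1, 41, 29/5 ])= [ - 1 , 29/5, 41 ] 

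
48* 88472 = 4246656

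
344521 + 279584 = 624105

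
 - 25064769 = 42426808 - 67491577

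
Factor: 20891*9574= 2^1 * 13^1*1607^1*4787^1 =200010434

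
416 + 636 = 1052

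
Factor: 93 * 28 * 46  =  2^3 * 3^1*7^1*23^1*31^1 = 119784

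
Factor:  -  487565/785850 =-577/930 = - 2^ (-1)*3^( - 1)*5^( - 1 )*31^ ( - 1 )*577^1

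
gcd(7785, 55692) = 9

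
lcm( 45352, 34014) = 136056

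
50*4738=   236900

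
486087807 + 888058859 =1374146666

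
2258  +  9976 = 12234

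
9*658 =5922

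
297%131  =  35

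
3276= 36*91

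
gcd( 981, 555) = 3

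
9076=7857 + 1219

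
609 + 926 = 1535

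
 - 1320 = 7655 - 8975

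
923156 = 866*1066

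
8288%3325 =1638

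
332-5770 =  - 5438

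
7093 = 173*41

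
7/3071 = 7/3071 = 0.00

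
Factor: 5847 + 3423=9270 = 2^1*3^2*5^1*103^1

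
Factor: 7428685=5^1*11^1*31^1*4357^1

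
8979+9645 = 18624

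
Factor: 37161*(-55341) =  - 3^4 *11^1*13^1 * 43^1*4129^1  =  -2056526901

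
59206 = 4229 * 14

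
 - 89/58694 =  - 89/58694 = - 0.00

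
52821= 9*5869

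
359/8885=359/8885  =  0.04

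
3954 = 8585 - 4631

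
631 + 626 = 1257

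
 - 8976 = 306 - 9282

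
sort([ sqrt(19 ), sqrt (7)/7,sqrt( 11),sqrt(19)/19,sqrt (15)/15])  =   [sqrt(19 ) /19,  sqrt( 15 )/15, sqrt( 7)/7,sqrt(11 ), sqrt( 19) ]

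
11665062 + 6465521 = 18130583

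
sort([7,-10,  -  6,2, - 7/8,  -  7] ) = [ - 10, - 7, - 6,  -  7/8,2,7] 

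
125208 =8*15651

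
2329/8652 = 2329/8652 =0.27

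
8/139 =8/139 =0.06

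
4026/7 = 4026/7 = 575.14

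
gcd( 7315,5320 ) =665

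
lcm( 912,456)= 912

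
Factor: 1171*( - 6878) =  - 8054138 = - 2^1 *19^1*181^1*1171^1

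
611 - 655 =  - 44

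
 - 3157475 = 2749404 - 5906879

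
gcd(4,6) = 2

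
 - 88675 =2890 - 91565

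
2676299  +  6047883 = 8724182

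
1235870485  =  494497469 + 741373016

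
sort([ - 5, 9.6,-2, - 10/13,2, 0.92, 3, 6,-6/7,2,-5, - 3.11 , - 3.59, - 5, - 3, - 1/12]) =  [ - 5, - 5, - 5, - 3.59, - 3.11, - 3, - 2,- 6/7, - 10/13, - 1/12 , 0.92,  2, 2,3, 6, 9.6] 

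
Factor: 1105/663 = 3^(-1)*5^1 = 5/3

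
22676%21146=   1530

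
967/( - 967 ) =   -  1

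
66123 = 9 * 7347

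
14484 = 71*204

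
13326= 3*4442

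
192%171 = 21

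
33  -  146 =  -113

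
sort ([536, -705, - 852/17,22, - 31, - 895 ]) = [ - 895, - 705, - 852/17,-31, 22, 536 ] 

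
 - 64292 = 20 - 64312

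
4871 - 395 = 4476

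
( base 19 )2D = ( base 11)47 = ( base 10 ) 51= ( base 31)1K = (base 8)63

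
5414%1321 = 130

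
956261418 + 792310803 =1748572221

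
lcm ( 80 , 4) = 80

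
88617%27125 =7242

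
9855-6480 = 3375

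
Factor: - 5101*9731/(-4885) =49637831/4885 = 5^( - 1)* 37^1* 263^1*977^( - 1) * 5101^1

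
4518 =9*502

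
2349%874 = 601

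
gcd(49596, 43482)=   6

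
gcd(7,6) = 1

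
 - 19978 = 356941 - 376919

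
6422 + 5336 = 11758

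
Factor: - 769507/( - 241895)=5^( - 1 )*53^1*101^(-1 ) * 479^( - 1) *14519^1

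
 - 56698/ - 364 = 155+139/182  =  155.76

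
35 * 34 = 1190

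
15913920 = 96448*165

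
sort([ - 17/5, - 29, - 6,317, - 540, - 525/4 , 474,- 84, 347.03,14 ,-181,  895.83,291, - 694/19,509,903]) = [-540, - 181,-525/4 ,  -  84, - 694/19 ,-29,-6, - 17/5, 14,291, 317,347.03, 474,509,895.83,903] 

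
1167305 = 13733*85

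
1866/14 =133 + 2/7 =133.29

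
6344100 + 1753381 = 8097481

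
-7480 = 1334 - 8814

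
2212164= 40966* 54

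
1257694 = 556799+700895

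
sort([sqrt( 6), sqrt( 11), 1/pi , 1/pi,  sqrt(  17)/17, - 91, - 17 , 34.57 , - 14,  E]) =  [ - 91, - 17,-14, sqrt( 17)/17, 1/pi, 1/pi, sqrt( 6), E, sqrt( 11), 34.57]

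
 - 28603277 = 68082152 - 96685429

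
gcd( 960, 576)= 192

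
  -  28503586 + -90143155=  - 118646741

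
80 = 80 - 0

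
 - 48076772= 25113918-73190690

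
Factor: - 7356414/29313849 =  - 2452138/9771283 =- 2^1*13^1 * 37^1*139^( - 1 )*2549^1* 70297^(-1)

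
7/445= 7/445=0.02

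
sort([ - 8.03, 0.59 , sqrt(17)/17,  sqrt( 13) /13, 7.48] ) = [ - 8.03, sqrt(17)/17, sqrt( 13 ) /13, 0.59, 7.48 ] 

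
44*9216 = 405504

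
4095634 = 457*8962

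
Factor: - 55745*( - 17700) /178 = 2^1 * 3^1 * 5^3*59^1*89^( - 1)*11149^1 = 493343250/89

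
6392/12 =1598/3=532.67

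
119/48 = 119/48=2.48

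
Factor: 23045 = 5^1*11^1*419^1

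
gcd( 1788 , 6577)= 1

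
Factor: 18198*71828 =2^3*3^3*337^1*17957^1=1307125944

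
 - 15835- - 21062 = 5227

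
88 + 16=104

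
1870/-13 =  - 1870/13 = -143.85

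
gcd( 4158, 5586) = 42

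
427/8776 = 427/8776 = 0.05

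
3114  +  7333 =10447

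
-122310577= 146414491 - 268725068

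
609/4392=203/1464=0.14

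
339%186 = 153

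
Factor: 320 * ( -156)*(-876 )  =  2^10 * 3^2 * 5^1 * 13^1*73^1 = 43729920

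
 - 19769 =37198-56967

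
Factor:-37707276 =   -  2^2*3^1*3142273^1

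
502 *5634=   2828268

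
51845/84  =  617 + 17/84= 617.20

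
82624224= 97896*844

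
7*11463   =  80241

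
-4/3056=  - 1/764 = -0.00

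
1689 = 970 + 719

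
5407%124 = 75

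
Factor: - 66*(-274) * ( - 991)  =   - 2^2*3^1 * 11^1  *  137^1*991^1= - 17921244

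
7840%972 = 64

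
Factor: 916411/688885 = 5^( - 1)*137777^( - 1)*  916411^1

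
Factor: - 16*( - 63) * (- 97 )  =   - 97776 = - 2^4 * 3^2 * 7^1*97^1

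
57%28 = 1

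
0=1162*0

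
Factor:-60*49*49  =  - 2^2 * 3^1*5^1*7^4 = - 144060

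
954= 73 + 881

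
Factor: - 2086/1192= - 2^( - 2)*7^1 = -  7/4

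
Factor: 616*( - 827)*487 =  - 248093384  =  - 2^3*7^1 * 11^1 * 487^1*827^1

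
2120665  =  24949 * 85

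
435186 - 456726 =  - 21540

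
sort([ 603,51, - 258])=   [-258,51,603 ]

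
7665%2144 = 1233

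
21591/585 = 2399/65 = 36.91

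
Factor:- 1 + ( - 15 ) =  - 2^4 = - 16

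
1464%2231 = 1464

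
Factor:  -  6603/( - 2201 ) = 3^1 = 3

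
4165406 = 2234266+1931140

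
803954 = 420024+383930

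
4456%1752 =952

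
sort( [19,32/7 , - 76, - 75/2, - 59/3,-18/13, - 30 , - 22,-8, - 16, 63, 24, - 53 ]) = [ - 76, - 53, - 75/2, - 30, - 22,-59/3, - 16, - 8, - 18/13,32/7, 19,24,63]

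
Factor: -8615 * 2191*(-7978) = 150588459770  =  2^1*5^1*7^1 * 313^1*1723^1*3989^1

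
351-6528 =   -  6177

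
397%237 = 160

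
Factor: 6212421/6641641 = 3^2*23^( - 1)*288767^( - 1 )*690269^1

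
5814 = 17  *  342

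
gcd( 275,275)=275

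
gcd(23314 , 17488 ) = 2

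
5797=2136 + 3661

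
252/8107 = 252/8107=0.03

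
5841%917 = 339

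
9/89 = 9/89  =  0.10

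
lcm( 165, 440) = 1320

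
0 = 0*338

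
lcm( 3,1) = 3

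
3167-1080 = 2087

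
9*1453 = 13077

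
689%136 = 9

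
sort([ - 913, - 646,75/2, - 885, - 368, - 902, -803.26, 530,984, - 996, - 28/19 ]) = [ - 996,  -  913, -902 ,-885,  -  803.26, - 646,  -  368, - 28/19,  75/2,530,984]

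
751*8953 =6723703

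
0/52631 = 0 = 0.00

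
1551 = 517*3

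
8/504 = 1/63 = 0.02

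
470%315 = 155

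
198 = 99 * 2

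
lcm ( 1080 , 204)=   18360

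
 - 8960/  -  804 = 11 + 29/201 = 11.14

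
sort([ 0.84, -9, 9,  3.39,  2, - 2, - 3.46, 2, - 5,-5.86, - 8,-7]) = [ - 9, - 8, - 7, - 5.86, - 5, - 3.46, - 2,0.84,2,2, 3.39,9]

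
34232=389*88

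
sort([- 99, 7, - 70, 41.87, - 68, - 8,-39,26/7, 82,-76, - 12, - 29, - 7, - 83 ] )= [-99, - 83,  -  76,  -  70,-68,-39,-29, - 12,-8, - 7,26/7, 7 , 41.87,82 ] 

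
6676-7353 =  - 677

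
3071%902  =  365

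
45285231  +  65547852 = 110833083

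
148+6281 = 6429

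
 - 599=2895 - 3494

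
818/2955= 818/2955  =  0.28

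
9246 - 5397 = 3849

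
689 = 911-222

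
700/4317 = 700/4317 = 0.16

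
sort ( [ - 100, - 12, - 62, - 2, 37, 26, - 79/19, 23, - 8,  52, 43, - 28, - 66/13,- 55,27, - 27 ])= [ - 100, - 62, - 55, - 28,  -  27, - 12, - 8, - 66/13, - 79/19, - 2,23, 26, 27, 37,43,52 ]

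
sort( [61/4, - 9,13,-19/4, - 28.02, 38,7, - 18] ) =[ - 28.02, - 18, - 9, - 19/4, 7,13,61/4,38] 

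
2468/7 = 2468/7  =  352.57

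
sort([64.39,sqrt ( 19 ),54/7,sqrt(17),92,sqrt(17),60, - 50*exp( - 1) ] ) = [-50 * exp(-1),  sqrt(17),sqrt(17 ), sqrt( 19),54/7, 60,64.39, 92]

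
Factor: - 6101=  - 6101^1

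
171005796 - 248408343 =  - 77402547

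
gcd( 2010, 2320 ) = 10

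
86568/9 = 9618  +  2/3 = 9618.67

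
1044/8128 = 261/2032 = 0.13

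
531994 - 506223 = 25771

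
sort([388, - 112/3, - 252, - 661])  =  [ - 661, - 252, - 112/3,  388] 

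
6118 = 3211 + 2907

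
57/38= 1 + 1/2 = 1.50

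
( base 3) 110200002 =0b10010000010100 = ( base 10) 9236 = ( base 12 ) 5418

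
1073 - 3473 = -2400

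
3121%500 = 121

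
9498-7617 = 1881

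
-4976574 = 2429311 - 7405885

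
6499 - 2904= 3595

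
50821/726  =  70 + 1/726 = 70.00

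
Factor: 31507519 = 43^1*313^1*2341^1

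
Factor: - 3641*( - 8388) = 30540708=2^2*3^2 *11^1*233^1 * 331^1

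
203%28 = 7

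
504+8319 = 8823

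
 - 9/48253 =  - 1 + 48244/48253 = - 0.00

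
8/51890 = 4/25945 = 0.00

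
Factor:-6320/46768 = - 5/37 =- 5^1 * 37^( -1) 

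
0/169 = 0 = 0.00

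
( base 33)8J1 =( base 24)G54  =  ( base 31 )9m9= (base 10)9340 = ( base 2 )10010001111100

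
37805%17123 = 3559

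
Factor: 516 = 2^2*  3^1*43^1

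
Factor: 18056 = 2^3*37^1*61^1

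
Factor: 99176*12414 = 2^4 * 3^1  *  7^2 * 11^1 *23^1*2069^1=1231170864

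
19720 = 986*20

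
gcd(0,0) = 0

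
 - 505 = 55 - 560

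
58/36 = 29/18= 1.61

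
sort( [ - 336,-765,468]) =[- 765, - 336, 468 ]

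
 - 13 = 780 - 793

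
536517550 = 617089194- 80571644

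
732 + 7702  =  8434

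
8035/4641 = 1 + 3394/4641 = 1.73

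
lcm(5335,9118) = 501490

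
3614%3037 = 577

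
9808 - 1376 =8432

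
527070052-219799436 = 307270616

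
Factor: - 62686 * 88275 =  - 5533606650 = -2^1*3^1*5^2* 11^1*13^1*107^1*2411^1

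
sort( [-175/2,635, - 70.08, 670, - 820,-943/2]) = [-820, - 943/2,  -  175/2, - 70.08, 635, 670]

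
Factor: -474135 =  - 3^1*5^1*73^1*433^1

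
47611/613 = 47611/613 = 77.67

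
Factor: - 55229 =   -  55229^1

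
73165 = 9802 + 63363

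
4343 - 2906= 1437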